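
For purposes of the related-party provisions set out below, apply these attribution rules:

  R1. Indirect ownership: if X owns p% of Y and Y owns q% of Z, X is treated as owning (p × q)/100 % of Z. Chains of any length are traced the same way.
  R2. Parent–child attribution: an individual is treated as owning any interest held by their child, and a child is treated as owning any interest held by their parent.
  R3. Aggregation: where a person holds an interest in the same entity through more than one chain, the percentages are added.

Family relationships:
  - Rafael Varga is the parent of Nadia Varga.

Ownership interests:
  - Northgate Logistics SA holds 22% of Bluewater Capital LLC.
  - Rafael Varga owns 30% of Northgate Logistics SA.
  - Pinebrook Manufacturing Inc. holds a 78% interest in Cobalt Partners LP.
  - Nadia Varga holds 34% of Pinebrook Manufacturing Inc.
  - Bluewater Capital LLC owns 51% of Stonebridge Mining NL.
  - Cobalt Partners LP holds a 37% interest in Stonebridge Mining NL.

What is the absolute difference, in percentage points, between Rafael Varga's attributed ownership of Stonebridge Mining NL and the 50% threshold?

36.8216

By parent–child attribution (R2), Rafael Varga is treated as owning Nadia Varga's 34% interest in Pinebrook Manufacturing Inc.
Chain via Northgate Logistics SA → Bluewater Capital LLC (R1): 30% × 22% × 51% = 3.366% of Stonebridge Mining NL.
Chain via Pinebrook Manufacturing Inc. → Cobalt Partners LP (R1): 34% × 78% × 37% = 9.8124% of Stonebridge Mining NL.
Aggregating (R3): 3.366% + 9.8124% = 13.1784%.
13.1784% falls short of the 50% threshold by 36.8216 percentage points.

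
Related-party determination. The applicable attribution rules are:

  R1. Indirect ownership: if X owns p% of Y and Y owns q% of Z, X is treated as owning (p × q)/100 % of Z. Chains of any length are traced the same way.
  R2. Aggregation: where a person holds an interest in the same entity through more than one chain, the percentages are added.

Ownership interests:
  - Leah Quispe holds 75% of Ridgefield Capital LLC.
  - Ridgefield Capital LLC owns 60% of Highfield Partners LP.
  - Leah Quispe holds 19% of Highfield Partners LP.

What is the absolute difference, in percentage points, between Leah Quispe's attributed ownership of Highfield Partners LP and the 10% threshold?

Chain via Ridgefield Capital LLC (R1): 75% × 60% = 45% of Highfield Partners LP.
Direct interest in Highfield Partners LP: 19%.
Aggregating (R2): 45% + 19% = 64%.
64% exceeds the 10% threshold by 54 percentage points.

54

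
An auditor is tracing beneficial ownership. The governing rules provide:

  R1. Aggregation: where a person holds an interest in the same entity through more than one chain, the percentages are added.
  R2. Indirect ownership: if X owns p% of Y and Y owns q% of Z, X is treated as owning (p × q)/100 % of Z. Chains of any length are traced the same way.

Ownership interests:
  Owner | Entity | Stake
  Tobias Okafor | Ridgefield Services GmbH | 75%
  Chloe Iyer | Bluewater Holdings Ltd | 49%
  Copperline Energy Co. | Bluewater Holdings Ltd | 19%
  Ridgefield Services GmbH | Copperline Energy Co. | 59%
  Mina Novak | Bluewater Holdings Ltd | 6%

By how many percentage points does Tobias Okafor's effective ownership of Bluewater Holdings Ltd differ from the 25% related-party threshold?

16.5925

Chain via Ridgefield Services GmbH → Copperline Energy Co. (R2): 75% × 59% × 19% = 8.4075% of Bluewater Holdings Ltd.
8.4075% falls short of the 25% threshold by 16.5925 percentage points.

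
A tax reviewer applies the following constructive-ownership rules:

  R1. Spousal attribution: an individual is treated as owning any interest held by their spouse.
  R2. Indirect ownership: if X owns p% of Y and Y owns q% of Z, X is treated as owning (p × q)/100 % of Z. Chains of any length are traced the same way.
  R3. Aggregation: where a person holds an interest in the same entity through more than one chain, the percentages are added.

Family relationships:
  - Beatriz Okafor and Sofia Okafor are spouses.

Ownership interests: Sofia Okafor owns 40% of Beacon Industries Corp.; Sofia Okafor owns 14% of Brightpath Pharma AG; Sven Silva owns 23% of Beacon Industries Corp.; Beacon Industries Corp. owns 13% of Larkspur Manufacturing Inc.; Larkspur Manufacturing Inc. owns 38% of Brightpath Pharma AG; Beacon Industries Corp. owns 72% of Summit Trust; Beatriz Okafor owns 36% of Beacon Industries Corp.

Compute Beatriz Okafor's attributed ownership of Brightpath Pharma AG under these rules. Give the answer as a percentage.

By spousal attribution (R1), Beatriz Okafor is treated as also owning Sofia Okafor's interest in Beacon Industries Corp, giving 36% + 40% = 76%.
By spousal attribution (R1), Beatriz Okafor is treated as owning Sofia Okafor's 14% interest in Brightpath Pharma AG.
Chain via Beacon Industries Corp. → Larkspur Manufacturing Inc. (R2): 76% × 13% × 38% = 3.7544% of Brightpath Pharma AG.
Direct interest in Brightpath Pharma AG: 14%.
Aggregating (R3): 3.7544% + 14% = 17.7544%.

17.7544%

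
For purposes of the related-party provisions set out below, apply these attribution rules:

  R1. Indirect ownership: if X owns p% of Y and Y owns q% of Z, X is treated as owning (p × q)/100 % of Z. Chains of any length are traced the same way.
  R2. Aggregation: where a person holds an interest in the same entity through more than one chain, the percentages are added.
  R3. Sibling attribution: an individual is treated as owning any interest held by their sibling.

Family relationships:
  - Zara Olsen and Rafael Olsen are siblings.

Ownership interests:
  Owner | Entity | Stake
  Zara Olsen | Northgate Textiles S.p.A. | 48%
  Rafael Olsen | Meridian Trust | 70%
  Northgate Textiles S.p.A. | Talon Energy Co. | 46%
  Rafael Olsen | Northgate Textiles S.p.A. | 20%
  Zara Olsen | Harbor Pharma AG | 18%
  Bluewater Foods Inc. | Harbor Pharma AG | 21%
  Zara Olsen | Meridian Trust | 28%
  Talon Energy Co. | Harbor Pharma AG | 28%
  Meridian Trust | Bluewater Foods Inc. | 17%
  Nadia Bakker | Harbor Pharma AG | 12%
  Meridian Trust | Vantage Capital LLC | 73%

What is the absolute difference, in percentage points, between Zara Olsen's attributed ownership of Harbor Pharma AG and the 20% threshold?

10.257

By sibling attribution (R3), Zara Olsen is treated as also owning Rafael Olsen's interest in Meridian Trust, giving 28% + 70% = 98%.
By sibling attribution (R3), Zara Olsen is treated as also owning Rafael Olsen's interest in Northgate Textiles S.p.A, giving 48% + 20% = 68%.
Chain via Meridian Trust → Bluewater Foods Inc. (R1): 98% × 17% × 21% = 3.4986% of Harbor Pharma AG.
Chain via Northgate Textiles S.p.A. → Talon Energy Co. (R1): 68% × 46% × 28% = 8.7584% of Harbor Pharma AG.
Direct interest in Harbor Pharma AG: 18%.
Aggregating (R2): 3.4986% + 8.7584% + 18% = 30.257%.
30.257% exceeds the 20% threshold by 10.257 percentage points.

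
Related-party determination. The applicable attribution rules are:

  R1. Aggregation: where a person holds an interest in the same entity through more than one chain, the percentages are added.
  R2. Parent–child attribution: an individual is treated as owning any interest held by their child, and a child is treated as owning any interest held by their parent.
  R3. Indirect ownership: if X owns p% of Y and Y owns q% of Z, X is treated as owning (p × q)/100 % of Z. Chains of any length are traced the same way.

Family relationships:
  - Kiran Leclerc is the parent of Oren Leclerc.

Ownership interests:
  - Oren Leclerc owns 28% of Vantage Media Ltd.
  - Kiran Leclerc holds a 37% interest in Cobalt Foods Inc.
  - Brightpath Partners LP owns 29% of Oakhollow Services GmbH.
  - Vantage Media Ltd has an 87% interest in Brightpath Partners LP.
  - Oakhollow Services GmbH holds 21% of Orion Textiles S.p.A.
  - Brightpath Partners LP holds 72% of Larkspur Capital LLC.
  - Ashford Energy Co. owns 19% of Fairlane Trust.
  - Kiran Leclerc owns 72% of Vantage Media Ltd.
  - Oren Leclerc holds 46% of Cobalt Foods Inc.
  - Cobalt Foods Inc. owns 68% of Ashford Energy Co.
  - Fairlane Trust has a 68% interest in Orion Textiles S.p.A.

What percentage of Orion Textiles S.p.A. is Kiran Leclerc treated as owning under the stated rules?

By parent–child attribution (R2), Kiran Leclerc is treated as also owning Oren Leclerc's interest in Cobalt Foods Inc, giving 37% + 46% = 83%.
By parent–child attribution (R2), Kiran Leclerc is treated as also owning Oren Leclerc's interest in Vantage Media Ltd, giving 72% + 28% = 100%.
Chain via Cobalt Foods Inc. → Ashford Energy Co. → Fairlane Trust (R3): 83% × 68% × 19% × 68% = 7.292048% of Orion Textiles S.p.A.
Chain via Vantage Media Ltd → Brightpath Partners LP → Oakhollow Services GmbH (R3): 100% × 87% × 29% × 21% = 5.2983% of Orion Textiles S.p.A.
Aggregating (R1): 7.292048% + 5.2983% = 12.590348%.

12.590348%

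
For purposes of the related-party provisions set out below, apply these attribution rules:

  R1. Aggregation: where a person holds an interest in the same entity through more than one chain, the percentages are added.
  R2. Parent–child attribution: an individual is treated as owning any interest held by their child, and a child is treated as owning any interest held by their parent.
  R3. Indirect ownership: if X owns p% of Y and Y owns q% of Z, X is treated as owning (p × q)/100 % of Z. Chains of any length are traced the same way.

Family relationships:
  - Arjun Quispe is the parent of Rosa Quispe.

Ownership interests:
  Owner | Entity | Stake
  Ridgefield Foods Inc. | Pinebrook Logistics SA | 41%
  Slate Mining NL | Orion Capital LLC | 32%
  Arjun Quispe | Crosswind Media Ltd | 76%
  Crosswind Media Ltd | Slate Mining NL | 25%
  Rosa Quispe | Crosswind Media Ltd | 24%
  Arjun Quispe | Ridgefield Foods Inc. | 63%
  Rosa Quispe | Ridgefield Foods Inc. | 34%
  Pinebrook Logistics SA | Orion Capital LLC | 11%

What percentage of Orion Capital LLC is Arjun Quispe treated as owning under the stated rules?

By parent–child attribution (R2), Arjun Quispe is treated as also owning Rosa Quispe's interest in Crosswind Media Ltd, giving 76% + 24% = 100%.
By parent–child attribution (R2), Arjun Quispe is treated as also owning Rosa Quispe's interest in Ridgefield Foods Inc, giving 63% + 34% = 97%.
Chain via Crosswind Media Ltd → Slate Mining NL (R3): 100% × 25% × 32% = 8% of Orion Capital LLC.
Chain via Ridgefield Foods Inc. → Pinebrook Logistics SA (R3): 97% × 41% × 11% = 4.3747% of Orion Capital LLC.
Aggregating (R1): 8% + 4.3747% = 12.3747%.

12.3747%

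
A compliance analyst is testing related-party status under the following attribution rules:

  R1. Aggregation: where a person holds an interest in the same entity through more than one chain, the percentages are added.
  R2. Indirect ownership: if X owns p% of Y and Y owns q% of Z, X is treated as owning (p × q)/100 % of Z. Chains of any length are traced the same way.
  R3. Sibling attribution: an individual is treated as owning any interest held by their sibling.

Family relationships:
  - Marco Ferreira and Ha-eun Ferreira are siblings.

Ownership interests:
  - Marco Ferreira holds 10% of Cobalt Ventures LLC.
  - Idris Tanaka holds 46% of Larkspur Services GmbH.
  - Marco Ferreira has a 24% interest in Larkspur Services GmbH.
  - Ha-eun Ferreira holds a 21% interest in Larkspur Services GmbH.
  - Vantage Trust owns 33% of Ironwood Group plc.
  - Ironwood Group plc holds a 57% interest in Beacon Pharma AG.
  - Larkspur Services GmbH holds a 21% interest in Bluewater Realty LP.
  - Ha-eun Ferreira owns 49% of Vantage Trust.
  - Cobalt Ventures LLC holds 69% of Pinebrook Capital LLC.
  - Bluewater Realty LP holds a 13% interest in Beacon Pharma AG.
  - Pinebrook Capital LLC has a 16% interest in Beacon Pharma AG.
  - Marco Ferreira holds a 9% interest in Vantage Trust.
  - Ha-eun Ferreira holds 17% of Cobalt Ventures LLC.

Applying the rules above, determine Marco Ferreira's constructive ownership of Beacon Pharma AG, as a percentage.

15.1191%

By sibling attribution (R3), Marco Ferreira is treated as also owning Ha-eun Ferreira's interest in Vantage Trust, giving 9% + 49% = 58%.
By sibling attribution (R3), Marco Ferreira is treated as also owning Ha-eun Ferreira's interest in Cobalt Ventures LLC, giving 10% + 17% = 27%.
By sibling attribution (R3), Marco Ferreira is treated as also owning Ha-eun Ferreira's interest in Larkspur Services GmbH, giving 24% + 21% = 45%.
Chain via Vantage Trust → Ironwood Group plc (R2): 58% × 33% × 57% = 10.9098% of Beacon Pharma AG.
Chain via Cobalt Ventures LLC → Pinebrook Capital LLC (R2): 27% × 69% × 16% = 2.9808% of Beacon Pharma AG.
Chain via Larkspur Services GmbH → Bluewater Realty LP (R2): 45% × 21% × 13% = 1.2285% of Beacon Pharma AG.
Aggregating (R1): 10.9098% + 2.9808% + 1.2285% = 15.1191%.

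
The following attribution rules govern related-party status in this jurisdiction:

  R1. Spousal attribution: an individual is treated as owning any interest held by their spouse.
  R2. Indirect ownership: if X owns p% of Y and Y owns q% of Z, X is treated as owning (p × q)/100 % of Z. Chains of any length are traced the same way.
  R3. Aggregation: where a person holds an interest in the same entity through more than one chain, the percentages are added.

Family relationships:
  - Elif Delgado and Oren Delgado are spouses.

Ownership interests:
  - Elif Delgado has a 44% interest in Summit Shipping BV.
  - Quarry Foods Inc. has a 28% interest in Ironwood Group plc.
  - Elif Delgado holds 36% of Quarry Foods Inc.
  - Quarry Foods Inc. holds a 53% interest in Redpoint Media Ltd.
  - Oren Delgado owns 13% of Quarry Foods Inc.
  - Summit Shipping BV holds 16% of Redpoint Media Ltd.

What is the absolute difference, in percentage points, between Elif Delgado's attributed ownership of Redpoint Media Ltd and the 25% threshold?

By spousal attribution (R1), Elif Delgado is treated as also owning Oren Delgado's interest in Quarry Foods Inc, giving 36% + 13% = 49%.
Chain via Summit Shipping BV (R2): 44% × 16% = 7.04% of Redpoint Media Ltd.
Chain via Quarry Foods Inc. (R2): 49% × 53% = 25.97% of Redpoint Media Ltd.
Aggregating (R3): 7.04% + 25.97% = 33.01%.
33.01% exceeds the 25% threshold by 8.01 percentage points.

8.01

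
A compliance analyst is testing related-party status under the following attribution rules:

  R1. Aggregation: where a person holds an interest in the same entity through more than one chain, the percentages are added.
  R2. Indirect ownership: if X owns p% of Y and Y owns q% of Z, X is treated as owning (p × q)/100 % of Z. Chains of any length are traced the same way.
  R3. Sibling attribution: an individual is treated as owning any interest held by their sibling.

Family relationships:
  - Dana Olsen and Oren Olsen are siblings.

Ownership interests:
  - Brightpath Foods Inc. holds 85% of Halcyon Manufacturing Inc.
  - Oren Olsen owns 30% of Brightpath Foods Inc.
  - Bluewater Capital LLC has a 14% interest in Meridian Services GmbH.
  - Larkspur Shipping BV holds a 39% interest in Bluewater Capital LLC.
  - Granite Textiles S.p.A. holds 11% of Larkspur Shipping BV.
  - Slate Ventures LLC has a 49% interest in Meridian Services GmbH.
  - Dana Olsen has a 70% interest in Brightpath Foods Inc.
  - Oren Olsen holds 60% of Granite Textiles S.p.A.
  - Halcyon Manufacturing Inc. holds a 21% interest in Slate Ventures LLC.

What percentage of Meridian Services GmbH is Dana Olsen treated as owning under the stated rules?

9.10686%

By sibling attribution (R3), Dana Olsen is treated as also owning Oren Olsen's interest in Brightpath Foods Inc, giving 70% + 30% = 100%.
By sibling attribution (R3), Dana Olsen is treated as owning Oren Olsen's 60% interest in Granite Textiles S.p.A.
Chain via Brightpath Foods Inc. → Halcyon Manufacturing Inc. → Slate Ventures LLC (R2): 100% × 85% × 21% × 49% = 8.7465% of Meridian Services GmbH.
Chain via Granite Textiles S.p.A. → Larkspur Shipping BV → Bluewater Capital LLC (R2): 60% × 11% × 39% × 14% = 0.36036% of Meridian Services GmbH.
Aggregating (R1): 8.7465% + 0.36036% = 9.10686%.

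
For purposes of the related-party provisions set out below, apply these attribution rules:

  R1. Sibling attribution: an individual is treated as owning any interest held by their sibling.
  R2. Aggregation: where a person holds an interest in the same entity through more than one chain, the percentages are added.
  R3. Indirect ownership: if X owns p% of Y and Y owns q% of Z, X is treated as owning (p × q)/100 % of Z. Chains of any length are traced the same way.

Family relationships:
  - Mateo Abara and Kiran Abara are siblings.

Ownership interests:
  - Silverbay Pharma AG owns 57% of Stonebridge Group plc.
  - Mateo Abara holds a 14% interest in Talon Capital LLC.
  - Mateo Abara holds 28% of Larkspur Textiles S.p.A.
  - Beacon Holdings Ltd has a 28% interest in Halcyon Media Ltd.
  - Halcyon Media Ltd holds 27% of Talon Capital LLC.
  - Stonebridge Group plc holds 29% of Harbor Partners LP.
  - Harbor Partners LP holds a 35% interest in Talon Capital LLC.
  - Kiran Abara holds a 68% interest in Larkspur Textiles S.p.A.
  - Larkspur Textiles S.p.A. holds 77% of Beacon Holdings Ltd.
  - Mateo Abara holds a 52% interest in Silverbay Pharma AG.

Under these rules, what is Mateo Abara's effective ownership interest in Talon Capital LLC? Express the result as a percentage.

By sibling attribution (R1), Mateo Abara is treated as also owning Kiran Abara's interest in Larkspur Textiles S.p.A, giving 28% + 68% = 96%.
Chain via Silverbay Pharma AG → Stonebridge Group plc → Harbor Partners LP (R3): 52% × 57% × 29% × 35% = 3.00846% of Talon Capital LLC.
Chain via Larkspur Textiles S.p.A. → Beacon Holdings Ltd → Halcyon Media Ltd (R3): 96% × 77% × 28% × 27% = 5.588352% of Talon Capital LLC.
Direct interest in Talon Capital LLC: 14%.
Aggregating (R2): 3.00846% + 5.588352% + 14% = 22.596812%.

22.596812%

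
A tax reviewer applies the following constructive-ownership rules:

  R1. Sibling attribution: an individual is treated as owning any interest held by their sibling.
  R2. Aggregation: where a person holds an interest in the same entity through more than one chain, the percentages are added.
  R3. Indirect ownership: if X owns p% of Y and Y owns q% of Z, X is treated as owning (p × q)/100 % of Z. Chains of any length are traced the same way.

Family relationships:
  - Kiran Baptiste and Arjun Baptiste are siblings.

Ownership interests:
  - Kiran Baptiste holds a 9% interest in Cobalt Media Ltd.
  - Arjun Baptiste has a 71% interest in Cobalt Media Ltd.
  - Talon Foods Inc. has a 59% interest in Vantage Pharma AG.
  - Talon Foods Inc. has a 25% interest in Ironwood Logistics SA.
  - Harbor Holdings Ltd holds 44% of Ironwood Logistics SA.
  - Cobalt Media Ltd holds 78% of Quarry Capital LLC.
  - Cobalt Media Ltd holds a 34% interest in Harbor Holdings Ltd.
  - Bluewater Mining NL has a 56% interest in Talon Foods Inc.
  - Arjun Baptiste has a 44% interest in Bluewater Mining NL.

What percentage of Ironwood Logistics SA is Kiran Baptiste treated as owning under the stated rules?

By sibling attribution (R1), Kiran Baptiste is treated as also owning Arjun Baptiste's interest in Cobalt Media Ltd, giving 9% + 71% = 80%.
By sibling attribution (R1), Kiran Baptiste is treated as owning Arjun Baptiste's 44% interest in Bluewater Mining NL.
Chain via Cobalt Media Ltd → Harbor Holdings Ltd (R3): 80% × 34% × 44% = 11.968% of Ironwood Logistics SA.
Chain via Bluewater Mining NL → Talon Foods Inc. (R3): 44% × 56% × 25% = 6.16% of Ironwood Logistics SA.
Aggregating (R2): 11.968% + 6.16% = 18.128%.

18.128%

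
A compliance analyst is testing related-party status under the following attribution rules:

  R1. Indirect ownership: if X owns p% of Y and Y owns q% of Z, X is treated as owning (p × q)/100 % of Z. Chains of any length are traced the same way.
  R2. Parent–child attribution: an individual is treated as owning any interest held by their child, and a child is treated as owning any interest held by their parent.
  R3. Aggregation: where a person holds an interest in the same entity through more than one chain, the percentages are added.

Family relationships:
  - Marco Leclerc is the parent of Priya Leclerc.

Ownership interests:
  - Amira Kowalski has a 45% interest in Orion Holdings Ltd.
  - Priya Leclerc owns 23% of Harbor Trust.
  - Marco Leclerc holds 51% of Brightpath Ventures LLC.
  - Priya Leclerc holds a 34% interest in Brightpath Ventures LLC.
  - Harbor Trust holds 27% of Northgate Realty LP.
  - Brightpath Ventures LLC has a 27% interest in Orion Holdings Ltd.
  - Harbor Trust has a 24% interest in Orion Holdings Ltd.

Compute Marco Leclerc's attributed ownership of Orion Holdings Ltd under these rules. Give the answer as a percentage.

28.47%

By parent–child attribution (R2), Marco Leclerc is treated as also owning Priya Leclerc's interest in Brightpath Ventures LLC, giving 51% + 34% = 85%.
By parent–child attribution (R2), Marco Leclerc is treated as owning Priya Leclerc's 23% interest in Harbor Trust.
Chain via Brightpath Ventures LLC (R1): 85% × 27% = 22.95% of Orion Holdings Ltd.
Chain via Harbor Trust (R1): 23% × 24% = 5.52% of Orion Holdings Ltd.
Aggregating (R3): 22.95% + 5.52% = 28.47%.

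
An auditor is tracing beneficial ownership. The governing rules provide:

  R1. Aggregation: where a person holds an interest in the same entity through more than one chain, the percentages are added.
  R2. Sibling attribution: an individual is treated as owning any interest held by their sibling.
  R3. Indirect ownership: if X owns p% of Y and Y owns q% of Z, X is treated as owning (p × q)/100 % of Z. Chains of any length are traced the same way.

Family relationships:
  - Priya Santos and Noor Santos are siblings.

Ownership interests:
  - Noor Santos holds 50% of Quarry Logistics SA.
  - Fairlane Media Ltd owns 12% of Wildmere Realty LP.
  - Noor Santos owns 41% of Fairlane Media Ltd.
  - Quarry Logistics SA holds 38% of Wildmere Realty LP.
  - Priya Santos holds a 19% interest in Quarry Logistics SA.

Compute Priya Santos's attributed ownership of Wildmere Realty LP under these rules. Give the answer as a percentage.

By sibling attribution (R2), Priya Santos is treated as also owning Noor Santos's interest in Quarry Logistics SA, giving 19% + 50% = 69%.
By sibling attribution (R2), Priya Santos is treated as owning Noor Santos's 41% interest in Fairlane Media Ltd.
Chain via Quarry Logistics SA (R3): 69% × 38% = 26.22% of Wildmere Realty LP.
Chain via Fairlane Media Ltd (R3): 41% × 12% = 4.92% of Wildmere Realty LP.
Aggregating (R1): 26.22% + 4.92% = 31.14%.

31.14%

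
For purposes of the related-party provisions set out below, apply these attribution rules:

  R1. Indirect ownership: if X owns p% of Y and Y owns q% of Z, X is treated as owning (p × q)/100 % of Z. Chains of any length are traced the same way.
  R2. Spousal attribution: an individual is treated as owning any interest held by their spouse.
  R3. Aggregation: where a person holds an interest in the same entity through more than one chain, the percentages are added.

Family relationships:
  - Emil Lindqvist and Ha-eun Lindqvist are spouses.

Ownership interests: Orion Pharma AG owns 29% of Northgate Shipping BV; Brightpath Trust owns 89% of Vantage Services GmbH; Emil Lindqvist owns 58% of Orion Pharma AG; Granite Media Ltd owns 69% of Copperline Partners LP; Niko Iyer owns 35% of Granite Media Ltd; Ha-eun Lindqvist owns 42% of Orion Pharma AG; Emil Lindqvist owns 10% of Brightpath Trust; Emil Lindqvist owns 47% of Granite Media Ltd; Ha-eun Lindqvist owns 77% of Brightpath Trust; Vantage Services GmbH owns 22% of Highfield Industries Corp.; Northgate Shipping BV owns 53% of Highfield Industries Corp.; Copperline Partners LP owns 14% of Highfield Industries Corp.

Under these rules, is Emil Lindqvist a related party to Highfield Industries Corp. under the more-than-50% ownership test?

By spousal attribution (R2), Emil Lindqvist is treated as also owning Ha-eun Lindqvist's interest in Orion Pharma AG, giving 58% + 42% = 100%.
By spousal attribution (R2), Emil Lindqvist is treated as also owning Ha-eun Lindqvist's interest in Brightpath Trust, giving 10% + 77% = 87%.
Chain via Orion Pharma AG → Northgate Shipping BV (R1): 100% × 29% × 53% = 15.37% of Highfield Industries Corp.
Chain via Granite Media Ltd → Copperline Partners LP (R1): 47% × 69% × 14% = 4.5402% of Highfield Industries Corp.
Chain via Brightpath Trust → Vantage Services GmbH (R1): 87% × 89% × 22% = 17.0346% of Highfield Industries Corp.
Aggregating (R3): 15.37% + 4.5402% + 17.0346% = 36.9448%.
36.9448% does not exceed the 50% threshold, so Emil is not a related party to Highfield Industries Corp.

No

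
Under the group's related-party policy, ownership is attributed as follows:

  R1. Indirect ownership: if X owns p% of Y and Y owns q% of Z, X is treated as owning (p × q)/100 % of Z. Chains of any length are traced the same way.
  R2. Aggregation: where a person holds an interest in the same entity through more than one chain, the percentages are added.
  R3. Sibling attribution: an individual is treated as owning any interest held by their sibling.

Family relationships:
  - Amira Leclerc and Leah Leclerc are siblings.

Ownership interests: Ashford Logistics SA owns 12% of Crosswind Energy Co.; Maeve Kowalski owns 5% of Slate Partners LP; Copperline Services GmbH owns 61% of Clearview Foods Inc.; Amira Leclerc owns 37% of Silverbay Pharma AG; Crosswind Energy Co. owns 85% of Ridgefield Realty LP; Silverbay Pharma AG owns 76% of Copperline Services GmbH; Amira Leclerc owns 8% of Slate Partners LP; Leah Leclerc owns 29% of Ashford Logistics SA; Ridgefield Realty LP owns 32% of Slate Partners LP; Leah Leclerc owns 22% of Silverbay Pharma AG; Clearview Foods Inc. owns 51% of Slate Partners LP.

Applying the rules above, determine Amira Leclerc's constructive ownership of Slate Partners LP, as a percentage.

22.896284%

By sibling attribution (R3), Amira Leclerc is treated as also owning Leah Leclerc's interest in Silverbay Pharma AG, giving 37% + 22% = 59%.
By sibling attribution (R3), Amira Leclerc is treated as owning Leah Leclerc's 29% interest in Ashford Logistics SA.
Chain via Silverbay Pharma AG → Copperline Services GmbH → Clearview Foods Inc. (R1): 59% × 76% × 61% × 51% = 13.949724% of Slate Partners LP.
Direct interest in Slate Partners LP: 8%.
Chain via Ashford Logistics SA → Crosswind Energy Co. → Ridgefield Realty LP (R1): 29% × 12% × 85% × 32% = 0.94656% of Slate Partners LP.
Aggregating (R2): 13.949724% + 8% + 0.94656% = 22.896284%.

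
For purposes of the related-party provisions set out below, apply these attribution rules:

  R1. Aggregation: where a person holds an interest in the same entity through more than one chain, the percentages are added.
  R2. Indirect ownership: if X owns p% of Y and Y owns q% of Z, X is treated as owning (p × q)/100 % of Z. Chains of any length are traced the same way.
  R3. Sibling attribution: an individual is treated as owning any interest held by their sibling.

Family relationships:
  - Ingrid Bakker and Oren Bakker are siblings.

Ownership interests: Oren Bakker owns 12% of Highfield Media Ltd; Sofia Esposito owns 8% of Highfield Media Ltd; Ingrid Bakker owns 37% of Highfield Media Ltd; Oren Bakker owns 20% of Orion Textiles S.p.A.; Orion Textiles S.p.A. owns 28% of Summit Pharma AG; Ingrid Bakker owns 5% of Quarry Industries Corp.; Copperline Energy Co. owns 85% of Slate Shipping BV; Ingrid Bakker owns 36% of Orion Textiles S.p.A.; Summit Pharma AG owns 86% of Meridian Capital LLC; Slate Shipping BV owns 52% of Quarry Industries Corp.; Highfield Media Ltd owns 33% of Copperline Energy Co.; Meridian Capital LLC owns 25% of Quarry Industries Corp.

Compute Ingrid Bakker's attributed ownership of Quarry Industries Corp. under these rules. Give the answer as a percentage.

By sibling attribution (R3), Ingrid Bakker is treated as also owning Oren Bakker's interest in Highfield Media Ltd, giving 37% + 12% = 49%.
By sibling attribution (R3), Ingrid Bakker is treated as also owning Oren Bakker's interest in Orion Textiles S.p.A, giving 36% + 20% = 56%.
Chain via Highfield Media Ltd → Copperline Energy Co. → Slate Shipping BV (R2): 49% × 33% × 85% × 52% = 7.14714% of Quarry Industries Corp.
Chain via Orion Textiles S.p.A. → Summit Pharma AG → Meridian Capital LLC (R2): 56% × 28% × 86% × 25% = 3.3712% of Quarry Industries Corp.
Direct interest in Quarry Industries Corp: 5%.
Aggregating (R1): 7.14714% + 3.3712% + 5% = 15.51834%.

15.51834%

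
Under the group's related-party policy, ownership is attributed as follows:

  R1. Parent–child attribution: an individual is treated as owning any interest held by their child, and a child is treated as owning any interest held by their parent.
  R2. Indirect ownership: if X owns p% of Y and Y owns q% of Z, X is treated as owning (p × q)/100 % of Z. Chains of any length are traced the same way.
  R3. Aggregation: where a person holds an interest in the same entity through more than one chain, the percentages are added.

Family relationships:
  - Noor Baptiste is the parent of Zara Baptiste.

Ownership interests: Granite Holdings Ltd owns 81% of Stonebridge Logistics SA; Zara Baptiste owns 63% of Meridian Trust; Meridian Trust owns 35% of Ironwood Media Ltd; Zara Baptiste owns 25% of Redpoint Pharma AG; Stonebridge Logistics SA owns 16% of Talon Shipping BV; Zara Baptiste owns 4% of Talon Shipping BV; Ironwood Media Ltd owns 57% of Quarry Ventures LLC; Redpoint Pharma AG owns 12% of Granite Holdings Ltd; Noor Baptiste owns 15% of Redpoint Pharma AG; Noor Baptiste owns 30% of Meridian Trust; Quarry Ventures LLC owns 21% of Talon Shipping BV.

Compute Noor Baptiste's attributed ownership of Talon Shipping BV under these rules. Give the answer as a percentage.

By parent–child attribution (R1), Noor Baptiste is treated as also owning Zara Baptiste's interest in Redpoint Pharma AG, giving 15% + 25% = 40%.
By parent–child attribution (R1), Noor Baptiste is treated as also owning Zara Baptiste's interest in Meridian Trust, giving 30% + 63% = 93%.
By parent–child attribution (R1), Noor Baptiste is treated as owning Zara Baptiste's 4% interest in Talon Shipping BV.
Chain via Redpoint Pharma AG → Granite Holdings Ltd → Stonebridge Logistics SA (R2): 40% × 12% × 81% × 16% = 0.62208% of Talon Shipping BV.
Chain via Meridian Trust → Ironwood Media Ltd → Quarry Ventures LLC (R2): 93% × 35% × 57% × 21% = 3.896235% of Talon Shipping BV.
Direct interest in Talon Shipping BV: 4%.
Aggregating (R3): 0.62208% + 3.896235% + 4% = 8.518315%.

8.518315%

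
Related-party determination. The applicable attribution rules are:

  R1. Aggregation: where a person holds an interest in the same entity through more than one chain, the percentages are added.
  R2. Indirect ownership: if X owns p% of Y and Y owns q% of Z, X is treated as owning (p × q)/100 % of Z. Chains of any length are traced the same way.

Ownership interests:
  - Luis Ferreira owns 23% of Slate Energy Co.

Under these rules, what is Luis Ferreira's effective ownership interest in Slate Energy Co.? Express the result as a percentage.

Direct interest in Slate Energy Co: 23%.

23%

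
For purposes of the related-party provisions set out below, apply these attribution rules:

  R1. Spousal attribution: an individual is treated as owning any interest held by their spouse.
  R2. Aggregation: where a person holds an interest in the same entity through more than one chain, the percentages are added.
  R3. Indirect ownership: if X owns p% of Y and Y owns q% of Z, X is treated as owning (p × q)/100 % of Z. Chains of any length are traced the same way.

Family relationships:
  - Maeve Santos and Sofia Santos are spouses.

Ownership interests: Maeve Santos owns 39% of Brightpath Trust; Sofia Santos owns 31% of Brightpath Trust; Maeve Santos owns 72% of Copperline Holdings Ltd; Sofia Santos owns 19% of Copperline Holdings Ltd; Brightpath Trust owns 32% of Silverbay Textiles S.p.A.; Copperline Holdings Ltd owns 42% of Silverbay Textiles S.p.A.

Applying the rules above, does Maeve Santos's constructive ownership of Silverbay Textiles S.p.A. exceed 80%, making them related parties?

By spousal attribution (R1), Maeve Santos is treated as also owning Sofia Santos's interest in Copperline Holdings Ltd, giving 72% + 19% = 91%.
By spousal attribution (R1), Maeve Santos is treated as also owning Sofia Santos's interest in Brightpath Trust, giving 39% + 31% = 70%.
Chain via Copperline Holdings Ltd (R3): 91% × 42% = 38.22% of Silverbay Textiles S.p.A.
Chain via Brightpath Trust (R3): 70% × 32% = 22.4% of Silverbay Textiles S.p.A.
Aggregating (R2): 38.22% + 22.4% = 60.62%.
60.62% does not exceed the 80% threshold, so Maeve is not a related party to Silverbay Textiles S.p.A.

No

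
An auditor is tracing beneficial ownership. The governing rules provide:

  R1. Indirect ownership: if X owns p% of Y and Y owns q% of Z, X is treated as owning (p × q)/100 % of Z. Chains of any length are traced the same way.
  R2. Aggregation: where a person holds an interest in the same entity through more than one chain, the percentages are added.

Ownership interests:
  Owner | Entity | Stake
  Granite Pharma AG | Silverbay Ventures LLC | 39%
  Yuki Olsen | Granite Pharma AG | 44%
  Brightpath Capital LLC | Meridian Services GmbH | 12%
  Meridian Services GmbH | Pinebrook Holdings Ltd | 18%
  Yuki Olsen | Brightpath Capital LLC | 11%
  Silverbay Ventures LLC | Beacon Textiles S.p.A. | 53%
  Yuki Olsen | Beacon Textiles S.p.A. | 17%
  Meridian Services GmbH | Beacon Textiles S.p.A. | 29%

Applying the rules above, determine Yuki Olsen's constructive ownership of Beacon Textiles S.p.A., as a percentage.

26.4776%

Chain via Brightpath Capital LLC → Meridian Services GmbH (R1): 11% × 12% × 29% = 0.3828% of Beacon Textiles S.p.A.
Chain via Granite Pharma AG → Silverbay Ventures LLC (R1): 44% × 39% × 53% = 9.0948% of Beacon Textiles S.p.A.
Direct interest in Beacon Textiles S.p.A: 17%.
Aggregating (R2): 0.3828% + 9.0948% + 17% = 26.4776%.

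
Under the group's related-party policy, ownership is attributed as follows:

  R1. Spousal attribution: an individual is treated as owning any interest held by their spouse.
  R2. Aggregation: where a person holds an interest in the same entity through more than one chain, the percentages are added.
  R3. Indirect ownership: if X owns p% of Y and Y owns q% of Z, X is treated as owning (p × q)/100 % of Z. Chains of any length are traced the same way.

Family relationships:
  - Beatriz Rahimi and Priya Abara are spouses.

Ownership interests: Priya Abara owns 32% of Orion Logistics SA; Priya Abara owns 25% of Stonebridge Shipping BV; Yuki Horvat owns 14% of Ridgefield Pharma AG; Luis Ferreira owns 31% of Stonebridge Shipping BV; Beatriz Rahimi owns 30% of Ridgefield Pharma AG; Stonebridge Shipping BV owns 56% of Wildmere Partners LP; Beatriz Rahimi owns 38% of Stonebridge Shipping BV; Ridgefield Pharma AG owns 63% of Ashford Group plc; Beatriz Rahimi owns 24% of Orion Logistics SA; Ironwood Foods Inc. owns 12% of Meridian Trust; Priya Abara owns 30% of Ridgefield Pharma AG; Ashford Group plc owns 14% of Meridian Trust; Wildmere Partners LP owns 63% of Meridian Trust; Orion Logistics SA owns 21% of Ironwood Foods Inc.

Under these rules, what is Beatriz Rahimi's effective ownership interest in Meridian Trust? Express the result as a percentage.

By spousal attribution (R1), Beatriz Rahimi is treated as also owning Priya Abara's interest in Orion Logistics SA, giving 24% + 32% = 56%.
By spousal attribution (R1), Beatriz Rahimi is treated as also owning Priya Abara's interest in Ridgefield Pharma AG, giving 30% + 30% = 60%.
By spousal attribution (R1), Beatriz Rahimi is treated as also owning Priya Abara's interest in Stonebridge Shipping BV, giving 38% + 25% = 63%.
Chain via Orion Logistics SA → Ironwood Foods Inc. (R3): 56% × 21% × 12% = 1.4112% of Meridian Trust.
Chain via Ridgefield Pharma AG → Ashford Group plc (R3): 60% × 63% × 14% = 5.292% of Meridian Trust.
Chain via Stonebridge Shipping BV → Wildmere Partners LP (R3): 63% × 56% × 63% = 22.2264% of Meridian Trust.
Aggregating (R2): 1.4112% + 5.292% + 22.2264% = 28.9296%.

28.9296%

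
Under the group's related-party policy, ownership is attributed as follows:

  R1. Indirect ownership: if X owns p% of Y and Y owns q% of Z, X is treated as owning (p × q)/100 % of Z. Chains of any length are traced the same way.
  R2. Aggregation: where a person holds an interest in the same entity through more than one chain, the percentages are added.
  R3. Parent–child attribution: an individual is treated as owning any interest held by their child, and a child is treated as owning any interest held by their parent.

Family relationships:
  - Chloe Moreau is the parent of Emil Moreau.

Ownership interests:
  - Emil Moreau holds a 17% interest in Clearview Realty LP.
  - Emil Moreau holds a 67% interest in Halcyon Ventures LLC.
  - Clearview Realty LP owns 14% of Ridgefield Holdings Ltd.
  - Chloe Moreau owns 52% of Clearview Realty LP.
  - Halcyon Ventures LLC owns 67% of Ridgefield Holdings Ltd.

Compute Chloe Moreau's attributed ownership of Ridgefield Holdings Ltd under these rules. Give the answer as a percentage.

54.55%

By parent–child attribution (R3), Chloe Moreau is treated as also owning Emil Moreau's interest in Clearview Realty LP, giving 52% + 17% = 69%.
By parent–child attribution (R3), Chloe Moreau is treated as owning Emil Moreau's 67% interest in Halcyon Ventures LLC.
Chain via Clearview Realty LP (R1): 69% × 14% = 9.66% of Ridgefield Holdings Ltd.
Chain via Halcyon Ventures LLC (R1): 67% × 67% = 44.89% of Ridgefield Holdings Ltd.
Aggregating (R2): 9.66% + 44.89% = 54.55%.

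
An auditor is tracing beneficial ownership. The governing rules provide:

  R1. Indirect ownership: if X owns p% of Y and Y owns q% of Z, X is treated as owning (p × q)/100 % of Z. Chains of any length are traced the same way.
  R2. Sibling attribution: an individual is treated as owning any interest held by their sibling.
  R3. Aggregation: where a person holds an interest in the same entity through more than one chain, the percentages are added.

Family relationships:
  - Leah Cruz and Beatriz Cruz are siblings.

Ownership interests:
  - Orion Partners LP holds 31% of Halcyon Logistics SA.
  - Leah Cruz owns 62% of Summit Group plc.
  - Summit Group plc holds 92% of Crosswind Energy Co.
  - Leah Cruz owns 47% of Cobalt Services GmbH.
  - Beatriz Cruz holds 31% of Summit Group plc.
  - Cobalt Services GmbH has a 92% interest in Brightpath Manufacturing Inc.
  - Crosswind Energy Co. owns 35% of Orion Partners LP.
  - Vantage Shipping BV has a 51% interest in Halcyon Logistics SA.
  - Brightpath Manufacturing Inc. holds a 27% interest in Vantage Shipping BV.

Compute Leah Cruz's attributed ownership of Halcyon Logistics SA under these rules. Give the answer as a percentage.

By sibling attribution (R2), Leah Cruz is treated as also owning Beatriz Cruz's interest in Summit Group plc, giving 62% + 31% = 93%.
Chain via Cobalt Services GmbH → Brightpath Manufacturing Inc. → Vantage Shipping BV (R1): 47% × 92% × 27% × 51% = 5.954148% of Halcyon Logistics SA.
Chain via Summit Group plc → Crosswind Energy Co. → Orion Partners LP (R1): 93% × 92% × 35% × 31% = 9.28326% of Halcyon Logistics SA.
Aggregating (R3): 5.954148% + 9.28326% = 15.237408%.

15.237408%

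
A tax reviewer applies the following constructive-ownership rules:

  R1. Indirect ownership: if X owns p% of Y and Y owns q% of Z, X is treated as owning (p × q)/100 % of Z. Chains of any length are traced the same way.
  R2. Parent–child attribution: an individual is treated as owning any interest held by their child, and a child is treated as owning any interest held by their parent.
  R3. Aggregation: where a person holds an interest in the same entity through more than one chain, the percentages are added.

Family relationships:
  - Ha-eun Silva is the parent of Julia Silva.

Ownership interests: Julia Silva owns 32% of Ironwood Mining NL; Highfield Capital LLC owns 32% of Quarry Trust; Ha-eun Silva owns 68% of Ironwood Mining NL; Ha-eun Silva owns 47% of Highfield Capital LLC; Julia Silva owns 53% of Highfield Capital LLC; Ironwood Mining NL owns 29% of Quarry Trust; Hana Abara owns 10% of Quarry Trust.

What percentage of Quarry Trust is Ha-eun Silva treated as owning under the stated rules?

By parent–child attribution (R2), Ha-eun Silva is treated as also owning Julia Silva's interest in Highfield Capital LLC, giving 47% + 53% = 100%.
By parent–child attribution (R2), Ha-eun Silva is treated as also owning Julia Silva's interest in Ironwood Mining NL, giving 68% + 32% = 100%.
Chain via Highfield Capital LLC (R1): 100% × 32% = 32% of Quarry Trust.
Chain via Ironwood Mining NL (R1): 100% × 29% = 29% of Quarry Trust.
Aggregating (R3): 32% + 29% = 61%.

61%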